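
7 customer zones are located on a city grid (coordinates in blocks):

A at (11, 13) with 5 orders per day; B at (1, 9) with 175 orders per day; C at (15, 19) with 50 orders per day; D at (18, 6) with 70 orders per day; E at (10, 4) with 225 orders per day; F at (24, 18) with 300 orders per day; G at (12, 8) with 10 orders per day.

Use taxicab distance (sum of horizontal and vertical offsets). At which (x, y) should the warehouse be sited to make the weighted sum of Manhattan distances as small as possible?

(15, 9)

Manhattan distance separates: Σwᵢ(|x−xᵢ|+|y−yᵢ|) = Σwᵢ|x−xᵢ| + Σwᵢ|y−yᵢ|, so x and y are optimised independently as 1-D weighted medians.
Total weight W = 835; half = 417.5.
x-coordinate, sorted with cumulative weight:
  x=1 (B, w=175) cum 175
  x=10 (E, w=225) cum 400
  x=11 (A, w=5) cum 405
  x=12 (G, w=10) cum 415
  x=15 (C, w=50) cum 465  ← median
  x=18 (D, w=70) cum 535
  x=24 (F, w=300) cum 835
⇒ x* = 15
y-coordinate, sorted with cumulative weight:
  y=4 (E, w=225) cum 225
  y=6 (D, w=70) cum 295
  y=8 (G, w=10) cum 305
  y=9 (B, w=175) cum 480  ← median
  y=13 (A, w=5) cum 485
  y=18 (F, w=300) cum 785
  y=19 (C, w=50) cum 835
⇒ y* = 9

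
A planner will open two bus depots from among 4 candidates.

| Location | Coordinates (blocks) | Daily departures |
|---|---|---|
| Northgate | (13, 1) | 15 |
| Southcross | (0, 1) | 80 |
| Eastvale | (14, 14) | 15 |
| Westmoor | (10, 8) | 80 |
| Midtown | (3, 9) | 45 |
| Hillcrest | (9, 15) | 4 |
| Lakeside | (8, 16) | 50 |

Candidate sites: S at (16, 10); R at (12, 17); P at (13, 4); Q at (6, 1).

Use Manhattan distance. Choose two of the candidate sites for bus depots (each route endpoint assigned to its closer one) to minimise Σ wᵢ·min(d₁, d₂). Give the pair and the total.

Evaluate every pair (each demand assigned to the nearer of the two):
  {R, Q}: total = 2305
  {S, Q}: total = 2558
  {P, Q}: total = 2655
  {R, P}: total = 2905
  {S, P}: total = 3353
  {S, R}: total = 3795
Best pair: {R, Q} with total 2305.

{R, Q}, total 2305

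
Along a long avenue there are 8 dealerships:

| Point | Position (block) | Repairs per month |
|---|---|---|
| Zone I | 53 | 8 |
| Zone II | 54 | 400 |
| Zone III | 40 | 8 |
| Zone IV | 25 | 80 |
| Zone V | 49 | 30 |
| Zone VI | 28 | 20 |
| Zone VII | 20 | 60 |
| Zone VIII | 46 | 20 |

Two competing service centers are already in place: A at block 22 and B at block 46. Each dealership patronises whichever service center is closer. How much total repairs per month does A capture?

160

The indifferent point is the midpoint (22+46)/2 = 34; dealerships left of it (closer to A at 22) go to A, those right go to B.
  Zone VII at 20 (w=60) → A
  Zone IV at 25 (w=80) → A
  Zone VI at 28 (w=20) → A
  Zone III at 40 (w=8) → B
  Zone VIII at 46 (w=20) → B
  Zone V at 49 (w=30) → B
  Zone I at 53 (w=8) → B
  Zone II at 54 (w=400) → B
A captures 160; B captures 466.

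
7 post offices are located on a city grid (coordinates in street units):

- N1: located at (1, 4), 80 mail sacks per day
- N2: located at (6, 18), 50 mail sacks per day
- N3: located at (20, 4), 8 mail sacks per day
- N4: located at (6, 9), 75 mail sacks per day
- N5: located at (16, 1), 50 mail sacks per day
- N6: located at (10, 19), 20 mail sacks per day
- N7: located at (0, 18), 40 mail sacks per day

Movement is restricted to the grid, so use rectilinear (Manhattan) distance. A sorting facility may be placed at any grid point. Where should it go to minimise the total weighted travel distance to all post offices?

Manhattan distance separates: Σwᵢ(|x−xᵢ|+|y−yᵢ|) = Σwᵢ|x−xᵢ| + Σwᵢ|y−yᵢ|, so x and y are optimised independently as 1-D weighted medians.
Total weight W = 323; half = 161.5.
x-coordinate, sorted with cumulative weight:
  x=0 (N7, w=40) cum 40
  x=1 (N1, w=80) cum 120
  x=6 (N2, w=50) cum 170  ← median
  x=6 (N4, w=75) cum 245
  x=10 (N6, w=20) cum 265
  x=16 (N5, w=50) cum 315
  x=20 (N3, w=8) cum 323
⇒ x* = 6
y-coordinate, sorted with cumulative weight:
  y=1 (N5, w=50) cum 50
  y=4 (N1, w=80) cum 130
  y=4 (N3, w=8) cum 138
  y=9 (N4, w=75) cum 213  ← median
  y=18 (N2, w=50) cum 263
  y=18 (N7, w=40) cum 303
  y=19 (N6, w=20) cum 323
⇒ y* = 9

(6, 9)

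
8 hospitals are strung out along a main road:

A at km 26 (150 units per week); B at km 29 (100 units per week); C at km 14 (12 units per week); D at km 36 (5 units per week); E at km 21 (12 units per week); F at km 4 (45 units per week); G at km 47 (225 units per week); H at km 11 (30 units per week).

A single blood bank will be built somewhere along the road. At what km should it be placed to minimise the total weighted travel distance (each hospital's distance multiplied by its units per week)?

For a sum of weighted absolute distances on a line, the optimum is the weighted median (not the mean). Total weight W = 579; half-weight = 289.5.
Sort by position and accumulate weight:
  km 4 (F, w=45) → cum 45
  km 11 (H, w=30) → cum 75
  km 14 (C, w=12) → cum 87
  km 21 (E, w=12) → cum 99
  km 26 (A, w=150) → cum 249
  km 29 (B, w=100) → cum 349  ≥ 289.5 → median here
  km 36 (D, w=5) → cum 354
  km 47 (G, w=225) → cum 579
Optimal location: km 29.

x = 29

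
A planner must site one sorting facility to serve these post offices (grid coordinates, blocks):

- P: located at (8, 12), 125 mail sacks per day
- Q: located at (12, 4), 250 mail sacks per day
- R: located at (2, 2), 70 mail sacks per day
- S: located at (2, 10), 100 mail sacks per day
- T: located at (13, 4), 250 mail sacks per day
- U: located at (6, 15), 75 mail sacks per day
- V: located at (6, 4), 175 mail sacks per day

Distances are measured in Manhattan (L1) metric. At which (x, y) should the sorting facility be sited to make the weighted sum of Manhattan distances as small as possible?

(8, 4)

Manhattan distance separates: Σwᵢ(|x−xᵢ|+|y−yᵢ|) = Σwᵢ|x−xᵢ| + Σwᵢ|y−yᵢ|, so x and y are optimised independently as 1-D weighted medians.
Total weight W = 1045; half = 522.5.
x-coordinate, sorted with cumulative weight:
  x=2 (R, w=70) cum 70
  x=2 (S, w=100) cum 170
  x=6 (U, w=75) cum 245
  x=6 (V, w=175) cum 420
  x=8 (P, w=125) cum 545  ← median
  x=12 (Q, w=250) cum 795
  x=13 (T, w=250) cum 1045
⇒ x* = 8
y-coordinate, sorted with cumulative weight:
  y=2 (R, w=70) cum 70
  y=4 (Q, w=250) cum 320
  y=4 (T, w=250) cum 570  ← median
  y=4 (V, w=175) cum 745
  y=10 (S, w=100) cum 845
  y=12 (P, w=125) cum 970
  y=15 (U, w=75) cum 1045
⇒ y* = 4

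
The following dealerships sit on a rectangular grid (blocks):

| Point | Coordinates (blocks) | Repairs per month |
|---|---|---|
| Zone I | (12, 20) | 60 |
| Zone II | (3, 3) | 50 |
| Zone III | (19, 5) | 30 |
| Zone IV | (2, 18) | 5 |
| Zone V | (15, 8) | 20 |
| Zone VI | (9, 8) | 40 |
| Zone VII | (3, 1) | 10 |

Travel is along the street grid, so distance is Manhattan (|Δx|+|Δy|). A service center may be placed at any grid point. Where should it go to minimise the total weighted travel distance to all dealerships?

Manhattan distance separates: Σwᵢ(|x−xᵢ|+|y−yᵢ|) = Σwᵢ|x−xᵢ| + Σwᵢ|y−yᵢ|, so x and y are optimised independently as 1-D weighted medians.
Total weight W = 215; half = 107.5.
x-coordinate, sorted with cumulative weight:
  x=2 (Zone IV, w=5) cum 5
  x=3 (Zone II, w=50) cum 55
  x=3 (Zone VII, w=10) cum 65
  x=9 (Zone VI, w=40) cum 105
  x=12 (Zone I, w=60) cum 165  ← median
  x=15 (Zone V, w=20) cum 185
  x=19 (Zone III, w=30) cum 215
⇒ x* = 12
y-coordinate, sorted with cumulative weight:
  y=1 (Zone VII, w=10) cum 10
  y=3 (Zone II, w=50) cum 60
  y=5 (Zone III, w=30) cum 90
  y=8 (Zone V, w=20) cum 110  ← median
  y=8 (Zone VI, w=40) cum 150
  y=18 (Zone IV, w=5) cum 155
  y=20 (Zone I, w=60) cum 215
⇒ y* = 8

(12, 8)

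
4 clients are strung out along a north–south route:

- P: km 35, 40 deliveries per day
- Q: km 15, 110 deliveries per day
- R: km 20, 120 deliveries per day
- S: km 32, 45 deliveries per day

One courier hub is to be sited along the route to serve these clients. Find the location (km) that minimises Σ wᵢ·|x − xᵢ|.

x = 20

For a sum of weighted absolute distances on a line, the optimum is the weighted median (not the mean). Total weight W = 315; half-weight = 157.5.
Sort by position and accumulate weight:
  km 15 (Q, w=110) → cum 110
  km 20 (R, w=120) → cum 230  ≥ 157.5 → median here
  km 32 (S, w=45) → cum 275
  km 35 (P, w=40) → cum 315
Optimal location: km 20.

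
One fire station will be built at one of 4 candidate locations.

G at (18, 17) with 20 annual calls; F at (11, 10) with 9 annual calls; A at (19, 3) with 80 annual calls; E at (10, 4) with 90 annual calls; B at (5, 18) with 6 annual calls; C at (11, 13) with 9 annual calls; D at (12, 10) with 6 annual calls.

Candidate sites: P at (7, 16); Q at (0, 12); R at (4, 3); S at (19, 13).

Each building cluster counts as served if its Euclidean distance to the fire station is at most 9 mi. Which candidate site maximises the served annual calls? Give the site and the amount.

R, covering 90

Coverage radius r = 9 mi; a point is covered iff (Δx)²+(Δy)² ≤ 9² = 81.
  P (7, 16): covers {F, B, C, D} → 30
  Q (0, 12): covers {B} → 6
  R (4, 3): covers {E} → 90
  S (19, 13): covers {G, F, C, D} → 44
Maximum coverage at R: 90 annual calls.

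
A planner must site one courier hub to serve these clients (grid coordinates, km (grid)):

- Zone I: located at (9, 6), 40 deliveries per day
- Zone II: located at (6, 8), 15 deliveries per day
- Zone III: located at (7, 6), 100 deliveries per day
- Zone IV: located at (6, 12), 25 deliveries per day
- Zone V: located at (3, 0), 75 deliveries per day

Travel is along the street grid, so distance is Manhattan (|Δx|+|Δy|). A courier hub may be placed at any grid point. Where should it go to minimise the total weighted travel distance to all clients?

(7, 6)

Manhattan distance separates: Σwᵢ(|x−xᵢ|+|y−yᵢ|) = Σwᵢ|x−xᵢ| + Σwᵢ|y−yᵢ|, so x and y are optimised independently as 1-D weighted medians.
Total weight W = 255; half = 127.5.
x-coordinate, sorted with cumulative weight:
  x=3 (Zone V, w=75) cum 75
  x=6 (Zone II, w=15) cum 90
  x=6 (Zone IV, w=25) cum 115
  x=7 (Zone III, w=100) cum 215  ← median
  x=9 (Zone I, w=40) cum 255
⇒ x* = 7
y-coordinate, sorted with cumulative weight:
  y=0 (Zone V, w=75) cum 75
  y=6 (Zone I, w=40) cum 115
  y=6 (Zone III, w=100) cum 215  ← median
  y=8 (Zone II, w=15) cum 230
  y=12 (Zone IV, w=25) cum 255
⇒ y* = 6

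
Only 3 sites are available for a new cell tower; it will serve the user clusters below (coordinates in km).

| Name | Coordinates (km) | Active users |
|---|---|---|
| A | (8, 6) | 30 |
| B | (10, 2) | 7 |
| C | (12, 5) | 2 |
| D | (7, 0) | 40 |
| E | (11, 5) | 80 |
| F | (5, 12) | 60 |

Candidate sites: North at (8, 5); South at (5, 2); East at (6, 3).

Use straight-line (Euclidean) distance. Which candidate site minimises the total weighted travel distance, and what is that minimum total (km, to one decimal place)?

Total weighted distance at each candidate:
  North (8, 5): total = 964.1
  South (5, 2): total = 1450.0
  East (6, 3): total = 1250.3
Minimum is at North with total 964.1 km.

North, total 964.1 km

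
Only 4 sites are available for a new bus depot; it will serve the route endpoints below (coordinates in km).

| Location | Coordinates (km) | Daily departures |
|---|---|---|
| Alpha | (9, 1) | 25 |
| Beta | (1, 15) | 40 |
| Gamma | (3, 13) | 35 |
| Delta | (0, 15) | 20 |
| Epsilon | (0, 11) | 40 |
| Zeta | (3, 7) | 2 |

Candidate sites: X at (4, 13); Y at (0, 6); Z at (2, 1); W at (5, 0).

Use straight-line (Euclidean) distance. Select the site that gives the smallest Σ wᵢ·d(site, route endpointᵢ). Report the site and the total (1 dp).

Total weighted distance at each candidate:
  X (4, 13): total = 784.7
  Y (0, 6): total = 1272.5
  Z (2, 1): total = 1860.8
  W (5, 0): total = 1998.5
Minimum is at X with total 784.7 km.

X, total 784.7 km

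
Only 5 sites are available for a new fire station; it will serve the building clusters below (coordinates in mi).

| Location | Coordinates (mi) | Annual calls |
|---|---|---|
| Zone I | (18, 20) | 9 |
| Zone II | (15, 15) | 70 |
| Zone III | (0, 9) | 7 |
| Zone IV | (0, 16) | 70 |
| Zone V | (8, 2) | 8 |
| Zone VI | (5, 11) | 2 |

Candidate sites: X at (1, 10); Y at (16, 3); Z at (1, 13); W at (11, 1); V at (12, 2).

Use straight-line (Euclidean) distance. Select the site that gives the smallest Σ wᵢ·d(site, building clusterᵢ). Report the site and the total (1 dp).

Z, total 1518.9 mi

Total weighted distance at each candidate:
  X (1, 10): total = 1747.1
  Y (16, 3): total = 2651.4
  Z (1, 13): total = 1518.9
  W (11, 1): total = 2647.4
  V (12, 2): total = 2547.5
Minimum is at Z with total 1518.9 mi.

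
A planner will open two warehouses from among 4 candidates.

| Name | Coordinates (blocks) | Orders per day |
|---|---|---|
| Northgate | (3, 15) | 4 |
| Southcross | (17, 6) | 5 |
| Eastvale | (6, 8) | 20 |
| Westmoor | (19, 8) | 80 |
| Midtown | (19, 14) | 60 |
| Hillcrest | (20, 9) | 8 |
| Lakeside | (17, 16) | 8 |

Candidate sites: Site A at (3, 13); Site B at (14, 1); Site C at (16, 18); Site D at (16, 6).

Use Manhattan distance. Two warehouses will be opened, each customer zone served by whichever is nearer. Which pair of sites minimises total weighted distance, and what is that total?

{Site C, Site D}, total 1209

Evaluate every pair (each demand assigned to the nearer of the two):
  {Site C, Site D}: total = 1209
  {Site A, Site D}: total = 1377
  {Site B, Site D}: total = 1537
  {Site A, Site C}: total = 1821
  {Site B, Site C}: total = 1912
  {Site A, Site B}: total = 2436
Best pair: {Site C, Site D} with total 1209.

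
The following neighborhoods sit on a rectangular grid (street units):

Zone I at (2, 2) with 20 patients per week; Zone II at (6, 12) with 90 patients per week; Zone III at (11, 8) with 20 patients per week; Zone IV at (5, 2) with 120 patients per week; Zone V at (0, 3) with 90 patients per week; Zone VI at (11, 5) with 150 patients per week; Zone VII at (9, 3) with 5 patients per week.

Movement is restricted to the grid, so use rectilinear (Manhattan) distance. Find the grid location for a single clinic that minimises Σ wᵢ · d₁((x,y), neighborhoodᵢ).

(6, 5)

Manhattan distance separates: Σwᵢ(|x−xᵢ|+|y−yᵢ|) = Σwᵢ|x−xᵢ| + Σwᵢ|y−yᵢ|, so x and y are optimised independently as 1-D weighted medians.
Total weight W = 495; half = 247.5.
x-coordinate, sorted with cumulative weight:
  x=0 (Zone V, w=90) cum 90
  x=2 (Zone I, w=20) cum 110
  x=5 (Zone IV, w=120) cum 230
  x=6 (Zone II, w=90) cum 320  ← median
  x=9 (Zone VII, w=5) cum 325
  x=11 (Zone III, w=20) cum 345
  x=11 (Zone VI, w=150) cum 495
⇒ x* = 6
y-coordinate, sorted with cumulative weight:
  y=2 (Zone I, w=20) cum 20
  y=2 (Zone IV, w=120) cum 140
  y=3 (Zone V, w=90) cum 230
  y=3 (Zone VII, w=5) cum 235
  y=5 (Zone VI, w=150) cum 385  ← median
  y=8 (Zone III, w=20) cum 405
  y=12 (Zone II, w=90) cum 495
⇒ y* = 5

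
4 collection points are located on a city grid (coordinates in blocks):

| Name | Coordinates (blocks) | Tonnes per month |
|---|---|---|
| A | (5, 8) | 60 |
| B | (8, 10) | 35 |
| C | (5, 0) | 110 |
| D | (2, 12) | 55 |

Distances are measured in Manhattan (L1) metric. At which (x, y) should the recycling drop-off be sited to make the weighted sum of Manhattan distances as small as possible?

(5, 8)

Manhattan distance separates: Σwᵢ(|x−xᵢ|+|y−yᵢ|) = Σwᵢ|x−xᵢ| + Σwᵢ|y−yᵢ|, so x and y are optimised independently as 1-D weighted medians.
Total weight W = 260; half = 130.
x-coordinate, sorted with cumulative weight:
  x=2 (D, w=55) cum 55
  x=5 (A, w=60) cum 115
  x=5 (C, w=110) cum 225  ← median
  x=8 (B, w=35) cum 260
⇒ x* = 5
y-coordinate, sorted with cumulative weight:
  y=0 (C, w=110) cum 110
  y=8 (A, w=60) cum 170  ← median
  y=10 (B, w=35) cum 205
  y=12 (D, w=55) cum 260
⇒ y* = 8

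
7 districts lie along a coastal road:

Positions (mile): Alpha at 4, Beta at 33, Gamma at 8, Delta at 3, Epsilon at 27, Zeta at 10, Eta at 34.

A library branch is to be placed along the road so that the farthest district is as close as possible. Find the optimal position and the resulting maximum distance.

The 1-center on a line is the midpoint of the two extreme points: leftmost at 3, rightmost at 34.
Optimal location = (3 + 34)/2 = 18.5; maximum distance = (34 − 3)/2 = 15.5.

location 18.5, max distance 15.5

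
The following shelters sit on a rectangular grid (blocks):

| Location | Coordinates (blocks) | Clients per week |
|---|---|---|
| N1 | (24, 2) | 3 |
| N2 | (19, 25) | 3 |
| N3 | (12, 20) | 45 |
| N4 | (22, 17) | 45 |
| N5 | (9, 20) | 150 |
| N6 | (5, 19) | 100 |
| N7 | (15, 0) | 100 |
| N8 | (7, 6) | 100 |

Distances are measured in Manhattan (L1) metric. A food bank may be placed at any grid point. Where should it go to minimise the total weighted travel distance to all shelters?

Manhattan distance separates: Σwᵢ(|x−xᵢ|+|y−yᵢ|) = Σwᵢ|x−xᵢ| + Σwᵢ|y−yᵢ|, so x and y are optimised independently as 1-D weighted medians.
Total weight W = 546; half = 273.
x-coordinate, sorted with cumulative weight:
  x=5 (N6, w=100) cum 100
  x=7 (N8, w=100) cum 200
  x=9 (N5, w=150) cum 350  ← median
  x=12 (N3, w=45) cum 395
  x=15 (N7, w=100) cum 495
  x=19 (N2, w=3) cum 498
  x=22 (N4, w=45) cum 543
  x=24 (N1, w=3) cum 546
⇒ x* = 9
y-coordinate, sorted with cumulative weight:
  y=0 (N7, w=100) cum 100
  y=2 (N1, w=3) cum 103
  y=6 (N8, w=100) cum 203
  y=17 (N4, w=45) cum 248
  y=19 (N6, w=100) cum 348  ← median
  y=20 (N3, w=45) cum 393
  y=20 (N5, w=150) cum 543
  y=25 (N2, w=3) cum 546
⇒ y* = 19

(9, 19)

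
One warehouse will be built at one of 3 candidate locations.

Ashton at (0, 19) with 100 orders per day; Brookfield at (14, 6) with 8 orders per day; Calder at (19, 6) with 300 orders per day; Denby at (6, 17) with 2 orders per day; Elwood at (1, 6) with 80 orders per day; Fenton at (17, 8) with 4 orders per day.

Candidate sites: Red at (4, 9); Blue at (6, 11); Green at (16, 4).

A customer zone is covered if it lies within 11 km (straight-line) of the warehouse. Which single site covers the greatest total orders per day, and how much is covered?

Green, covering 312

Coverage radius r = 11 km; a point is covered iff (Δx)²+(Δy)² ≤ 11² = 121.
  Red (4, 9): covers {Ashton, Brookfield, Denby, Elwood} → 190
  Blue (6, 11): covers {Ashton, Brookfield, Denby, Elwood} → 190
  Green (16, 4): covers {Brookfield, Calder, Fenton} → 312
Maximum coverage at Green: 312 orders per day.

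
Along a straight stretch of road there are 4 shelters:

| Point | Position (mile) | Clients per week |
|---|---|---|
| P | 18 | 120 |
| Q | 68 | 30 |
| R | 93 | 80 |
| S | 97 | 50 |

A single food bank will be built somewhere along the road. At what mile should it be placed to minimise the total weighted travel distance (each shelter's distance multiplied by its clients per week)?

For a sum of weighted absolute distances on a line, the optimum is the weighted median (not the mean). Total weight W = 280; half-weight = 140.
Sort by position and accumulate weight:
  mile 18 (P, w=120) → cum 120
  mile 68 (Q, w=30) → cum 150  ≥ 140 → median here
  mile 93 (R, w=80) → cum 230
  mile 97 (S, w=50) → cum 280
Optimal location: mile 68.

x = 68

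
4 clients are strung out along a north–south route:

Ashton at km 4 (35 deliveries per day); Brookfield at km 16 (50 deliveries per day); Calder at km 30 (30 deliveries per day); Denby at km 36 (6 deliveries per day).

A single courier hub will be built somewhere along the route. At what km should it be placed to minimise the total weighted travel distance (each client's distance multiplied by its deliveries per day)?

For a sum of weighted absolute distances on a line, the optimum is the weighted median (not the mean). Total weight W = 121; half-weight = 60.5.
Sort by position and accumulate weight:
  km 4 (Ashton, w=35) → cum 35
  km 16 (Brookfield, w=50) → cum 85  ≥ 60.5 → median here
  km 30 (Calder, w=30) → cum 115
  km 36 (Denby, w=6) → cum 121
Optimal location: km 16.

x = 16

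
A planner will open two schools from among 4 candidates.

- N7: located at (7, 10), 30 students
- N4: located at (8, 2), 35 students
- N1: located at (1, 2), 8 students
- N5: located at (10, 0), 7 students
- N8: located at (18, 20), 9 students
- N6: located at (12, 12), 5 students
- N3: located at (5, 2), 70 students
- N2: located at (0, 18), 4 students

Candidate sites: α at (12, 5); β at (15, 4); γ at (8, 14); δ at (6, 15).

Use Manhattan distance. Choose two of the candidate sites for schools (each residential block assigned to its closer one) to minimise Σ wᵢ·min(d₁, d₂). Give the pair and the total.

Evaluate every pair (each demand assigned to the nearer of the two):
  {α, γ}: total = 1478
  {α, δ}: total = 1510
  {α, β}: total = 1712
  {β, γ}: total = 1718
  {β, δ}: total = 1760
  {γ, δ}: total = 2016
Best pair: {α, γ} with total 1478.

{α, γ}, total 1478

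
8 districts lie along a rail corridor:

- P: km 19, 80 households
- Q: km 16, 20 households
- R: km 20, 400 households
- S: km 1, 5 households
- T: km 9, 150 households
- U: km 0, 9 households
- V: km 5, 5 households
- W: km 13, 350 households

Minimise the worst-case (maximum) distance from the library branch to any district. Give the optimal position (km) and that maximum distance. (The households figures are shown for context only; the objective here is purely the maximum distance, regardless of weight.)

The 1-center on a line is the midpoint of the two extreme points: leftmost at 0, rightmost at 20.
Optimal location = (0 + 20)/2 = 10; maximum distance = (20 − 0)/2 = 10.

location 10, max distance 10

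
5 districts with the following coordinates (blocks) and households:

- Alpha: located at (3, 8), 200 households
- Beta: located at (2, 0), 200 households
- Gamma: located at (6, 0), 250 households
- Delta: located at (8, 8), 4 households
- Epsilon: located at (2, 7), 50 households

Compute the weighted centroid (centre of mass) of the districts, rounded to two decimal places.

The minimiser of Σwᵢ‖p−pᵢ‖² is the weighted centroid p* = (Σwᵢpᵢ)/(Σwᵢ).
Σwᵢ = 704.
Σwᵢxᵢ = 200·3 + 200·2 + 250·6 + 4·8 + 50·2 = 2632.
Σwᵢyᵢ = 200·8 + 200·0 + 250·0 + 4·8 + 50·7 = 1982.
x* = 2632/704 = 3.74, y* = 1982/704 = 2.82.

(3.74, 2.82)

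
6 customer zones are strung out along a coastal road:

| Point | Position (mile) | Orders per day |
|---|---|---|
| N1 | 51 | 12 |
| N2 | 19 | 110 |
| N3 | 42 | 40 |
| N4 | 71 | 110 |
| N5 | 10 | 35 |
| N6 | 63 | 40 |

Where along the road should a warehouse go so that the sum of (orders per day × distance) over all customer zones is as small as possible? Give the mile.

x = 42

For a sum of weighted absolute distances on a line, the optimum is the weighted median (not the mean). Total weight W = 347; half-weight = 173.5.
Sort by position and accumulate weight:
  mile 10 (N5, w=35) → cum 35
  mile 19 (N2, w=110) → cum 145
  mile 42 (N3, w=40) → cum 185  ≥ 173.5 → median here
  mile 51 (N1, w=12) → cum 197
  mile 63 (N6, w=40) → cum 237
  mile 71 (N4, w=110) → cum 347
Optimal location: mile 42.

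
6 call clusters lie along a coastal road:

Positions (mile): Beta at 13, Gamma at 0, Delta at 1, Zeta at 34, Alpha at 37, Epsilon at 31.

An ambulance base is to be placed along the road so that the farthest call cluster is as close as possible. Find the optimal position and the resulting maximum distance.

The 1-center on a line is the midpoint of the two extreme points: leftmost at 0, rightmost at 37.
Optimal location = (0 + 37)/2 = 18.5; maximum distance = (37 − 0)/2 = 18.5.

location 18.5, max distance 18.5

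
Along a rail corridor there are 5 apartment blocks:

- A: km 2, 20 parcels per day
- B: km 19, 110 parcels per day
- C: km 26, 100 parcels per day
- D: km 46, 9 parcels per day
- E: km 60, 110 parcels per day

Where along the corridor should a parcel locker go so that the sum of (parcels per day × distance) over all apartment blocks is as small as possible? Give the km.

For a sum of weighted absolute distances on a line, the optimum is the weighted median (not the mean). Total weight W = 349; half-weight = 174.5.
Sort by position and accumulate weight:
  km 2 (A, w=20) → cum 20
  km 19 (B, w=110) → cum 130
  km 26 (C, w=100) → cum 230  ≥ 174.5 → median here
  km 46 (D, w=9) → cum 239
  km 60 (E, w=110) → cum 349
Optimal location: km 26.

x = 26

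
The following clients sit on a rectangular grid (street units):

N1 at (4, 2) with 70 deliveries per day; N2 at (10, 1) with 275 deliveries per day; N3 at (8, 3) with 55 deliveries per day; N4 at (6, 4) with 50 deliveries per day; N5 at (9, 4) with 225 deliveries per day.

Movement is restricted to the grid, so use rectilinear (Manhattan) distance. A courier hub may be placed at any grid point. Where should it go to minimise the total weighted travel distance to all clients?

Manhattan distance separates: Σwᵢ(|x−xᵢ|+|y−yᵢ|) = Σwᵢ|x−xᵢ| + Σwᵢ|y−yᵢ|, so x and y are optimised independently as 1-D weighted medians.
Total weight W = 675; half = 337.5.
x-coordinate, sorted with cumulative weight:
  x=4 (N1, w=70) cum 70
  x=6 (N4, w=50) cum 120
  x=8 (N3, w=55) cum 175
  x=9 (N5, w=225) cum 400  ← median
  x=10 (N2, w=275) cum 675
⇒ x* = 9
y-coordinate, sorted with cumulative weight:
  y=1 (N2, w=275) cum 275
  y=2 (N1, w=70) cum 345  ← median
  y=3 (N3, w=55) cum 400
  y=4 (N4, w=50) cum 450
  y=4 (N5, w=225) cum 675
⇒ y* = 2

(9, 2)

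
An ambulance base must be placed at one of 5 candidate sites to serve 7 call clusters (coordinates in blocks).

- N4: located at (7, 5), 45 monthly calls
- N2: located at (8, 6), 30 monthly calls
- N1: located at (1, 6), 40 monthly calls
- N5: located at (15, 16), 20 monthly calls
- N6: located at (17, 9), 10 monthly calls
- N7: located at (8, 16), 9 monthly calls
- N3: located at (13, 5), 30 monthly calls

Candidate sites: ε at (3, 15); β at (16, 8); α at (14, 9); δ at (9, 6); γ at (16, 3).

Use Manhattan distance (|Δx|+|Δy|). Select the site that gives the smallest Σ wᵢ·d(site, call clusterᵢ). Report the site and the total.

Total weighted distance at each candidate:
  ε (3, 15): total = 2604
  β (16, 8): total = 2044
  α (14, 9): total = 1862
  δ (9, 6): total = 1164
  γ (16, 3): total = 2234
Minimum is at δ with total 1164 blocks.

δ, total 1164 blocks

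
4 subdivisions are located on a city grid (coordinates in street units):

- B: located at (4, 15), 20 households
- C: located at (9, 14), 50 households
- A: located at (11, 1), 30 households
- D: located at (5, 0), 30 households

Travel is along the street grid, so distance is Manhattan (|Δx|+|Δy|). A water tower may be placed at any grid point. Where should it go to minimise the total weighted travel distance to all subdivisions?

(9, 14)

Manhattan distance separates: Σwᵢ(|x−xᵢ|+|y−yᵢ|) = Σwᵢ|x−xᵢ| + Σwᵢ|y−yᵢ|, so x and y are optimised independently as 1-D weighted medians.
Total weight W = 130; half = 65.
x-coordinate, sorted with cumulative weight:
  x=4 (B, w=20) cum 20
  x=5 (D, w=30) cum 50
  x=9 (C, w=50) cum 100  ← median
  x=11 (A, w=30) cum 130
⇒ x* = 9
y-coordinate, sorted with cumulative weight:
  y=0 (D, w=30) cum 30
  y=1 (A, w=30) cum 60
  y=14 (C, w=50) cum 110  ← median
  y=15 (B, w=20) cum 130
⇒ y* = 14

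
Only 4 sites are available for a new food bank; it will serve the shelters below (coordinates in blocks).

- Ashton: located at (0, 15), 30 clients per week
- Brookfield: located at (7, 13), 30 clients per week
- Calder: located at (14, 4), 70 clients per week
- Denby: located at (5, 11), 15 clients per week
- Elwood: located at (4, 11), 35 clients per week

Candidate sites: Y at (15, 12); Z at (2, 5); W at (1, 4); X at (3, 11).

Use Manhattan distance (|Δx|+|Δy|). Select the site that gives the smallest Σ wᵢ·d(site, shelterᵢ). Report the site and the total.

Total weighted distance at each candidate:
  Y (15, 12): total = 2025
  Z (2, 5): total = 2075
  W (1, 4): total = 2235
  X (3, 11): total = 1715
Minimum is at X with total 1715 blocks.

X, total 1715 blocks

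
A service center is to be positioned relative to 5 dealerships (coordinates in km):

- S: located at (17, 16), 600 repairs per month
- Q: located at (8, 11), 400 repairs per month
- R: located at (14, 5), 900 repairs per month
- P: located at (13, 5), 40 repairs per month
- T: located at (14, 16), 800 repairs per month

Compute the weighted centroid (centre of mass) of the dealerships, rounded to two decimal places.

(13.77, 11.50)

The minimiser of Σwᵢ‖p−pᵢ‖² is the weighted centroid p* = (Σwᵢpᵢ)/(Σwᵢ).
Σwᵢ = 2740.
Σwᵢxᵢ = 600·17 + 400·8 + 900·14 + 40·13 + 800·14 = 37720.
Σwᵢyᵢ = 600·16 + 400·11 + 900·5 + 40·5 + 800·16 = 31500.
x* = 37720/2740 = 13.77, y* = 31500/2740 = 11.50.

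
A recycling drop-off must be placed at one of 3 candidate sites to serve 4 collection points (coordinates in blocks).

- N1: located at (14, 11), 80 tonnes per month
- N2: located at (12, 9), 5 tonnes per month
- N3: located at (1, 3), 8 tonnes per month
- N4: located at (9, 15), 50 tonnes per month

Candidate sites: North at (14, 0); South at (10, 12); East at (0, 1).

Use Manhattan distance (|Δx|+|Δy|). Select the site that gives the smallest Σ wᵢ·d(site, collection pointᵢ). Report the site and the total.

Total weighted distance at each candidate:
  North (14, 0): total = 2063
  South (10, 12): total = 769
  East (0, 1): total = 3194
Minimum is at South with total 769 blocks.

South, total 769 blocks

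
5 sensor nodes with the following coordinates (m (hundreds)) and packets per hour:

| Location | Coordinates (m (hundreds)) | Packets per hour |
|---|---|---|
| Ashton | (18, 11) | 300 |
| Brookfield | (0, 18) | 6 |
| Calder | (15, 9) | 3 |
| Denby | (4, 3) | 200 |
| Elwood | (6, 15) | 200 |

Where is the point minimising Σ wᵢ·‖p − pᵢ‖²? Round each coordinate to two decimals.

The minimiser of Σwᵢ‖p−pᵢ‖² is the weighted centroid p* = (Σwᵢpᵢ)/(Σwᵢ).
Σwᵢ = 709.
Σwᵢxᵢ = 300·18 + 6·0 + 3·15 + 200·4 + 200·6 = 7445.
Σwᵢyᵢ = 300·11 + 6·18 + 3·9 + 200·3 + 200·15 = 7035.
x* = 7445/709 = 10.50, y* = 7035/709 = 9.92.

(10.50, 9.92)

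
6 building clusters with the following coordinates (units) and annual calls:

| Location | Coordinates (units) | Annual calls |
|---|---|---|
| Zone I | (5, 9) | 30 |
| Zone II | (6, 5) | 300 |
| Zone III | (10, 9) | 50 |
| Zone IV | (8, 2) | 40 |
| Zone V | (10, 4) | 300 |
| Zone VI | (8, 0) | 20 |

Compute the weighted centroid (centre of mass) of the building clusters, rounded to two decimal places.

(8.01, 4.73)

The minimiser of Σwᵢ‖p−pᵢ‖² is the weighted centroid p* = (Σwᵢpᵢ)/(Σwᵢ).
Σwᵢ = 740.
Σwᵢxᵢ = 30·5 + 300·6 + 50·10 + 40·8 + 300·10 + 20·8 = 5930.
Σwᵢyᵢ = 30·9 + 300·5 + 50·9 + 40·2 + 300·4 + 20·0 = 3500.
x* = 5930/740 = 8.01, y* = 3500/740 = 4.73.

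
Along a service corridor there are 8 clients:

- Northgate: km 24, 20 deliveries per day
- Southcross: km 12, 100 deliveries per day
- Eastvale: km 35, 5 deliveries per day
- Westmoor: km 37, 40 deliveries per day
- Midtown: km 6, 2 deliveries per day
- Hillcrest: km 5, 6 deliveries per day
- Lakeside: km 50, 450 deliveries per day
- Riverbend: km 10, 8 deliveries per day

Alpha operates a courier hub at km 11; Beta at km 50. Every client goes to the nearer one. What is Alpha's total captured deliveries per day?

The indifferent point is the midpoint (11+50)/2 = 30.5; clients left of it (closer to Alpha at 11) go to Alpha, those right go to Beta.
  Hillcrest at 5 (w=6) → Alpha
  Midtown at 6 (w=2) → Alpha
  Riverbend at 10 (w=8) → Alpha
  Southcross at 12 (w=100) → Alpha
  Northgate at 24 (w=20) → Alpha
  Eastvale at 35 (w=5) → Beta
  Westmoor at 37 (w=40) → Beta
  Lakeside at 50 (w=450) → Beta
Alpha captures 136; Beta captures 495.

136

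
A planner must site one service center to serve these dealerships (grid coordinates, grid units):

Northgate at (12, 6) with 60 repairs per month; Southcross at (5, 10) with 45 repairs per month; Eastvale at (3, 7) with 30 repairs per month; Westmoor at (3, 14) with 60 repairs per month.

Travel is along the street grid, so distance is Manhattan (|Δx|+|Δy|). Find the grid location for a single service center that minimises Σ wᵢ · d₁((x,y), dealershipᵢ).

(5, 10)

Manhattan distance separates: Σwᵢ(|x−xᵢ|+|y−yᵢ|) = Σwᵢ|x−xᵢ| + Σwᵢ|y−yᵢ|, so x and y are optimised independently as 1-D weighted medians.
Total weight W = 195; half = 97.5.
x-coordinate, sorted with cumulative weight:
  x=3 (Eastvale, w=30) cum 30
  x=3 (Westmoor, w=60) cum 90
  x=5 (Southcross, w=45) cum 135  ← median
  x=12 (Northgate, w=60) cum 195
⇒ x* = 5
y-coordinate, sorted with cumulative weight:
  y=6 (Northgate, w=60) cum 60
  y=7 (Eastvale, w=30) cum 90
  y=10 (Southcross, w=45) cum 135  ← median
  y=14 (Westmoor, w=60) cum 195
⇒ y* = 10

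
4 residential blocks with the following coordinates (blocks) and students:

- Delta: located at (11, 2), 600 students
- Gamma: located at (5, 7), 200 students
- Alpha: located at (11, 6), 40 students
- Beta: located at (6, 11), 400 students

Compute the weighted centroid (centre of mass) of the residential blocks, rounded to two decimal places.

(8.42, 5.84)

The minimiser of Σwᵢ‖p−pᵢ‖² is the weighted centroid p* = (Σwᵢpᵢ)/(Σwᵢ).
Σwᵢ = 1240.
Σwᵢxᵢ = 600·11 + 200·5 + 40·11 + 400·6 = 10440.
Σwᵢyᵢ = 600·2 + 200·7 + 40·6 + 400·11 = 7240.
x* = 10440/1240 = 8.42, y* = 7240/1240 = 5.84.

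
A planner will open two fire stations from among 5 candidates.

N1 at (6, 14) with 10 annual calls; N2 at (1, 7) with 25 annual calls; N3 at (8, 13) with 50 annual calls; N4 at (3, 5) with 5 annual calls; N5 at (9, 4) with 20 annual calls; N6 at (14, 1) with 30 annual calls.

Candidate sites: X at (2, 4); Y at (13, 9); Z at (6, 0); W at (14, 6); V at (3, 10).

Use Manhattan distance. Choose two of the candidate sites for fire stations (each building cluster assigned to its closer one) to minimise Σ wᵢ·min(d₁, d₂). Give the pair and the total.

{W, V}, total 910

Evaluate every pair (each demand assigned to the nearer of the two):
  {W, V}: total = 910
  {Z, V}: total = 1030
  {Y, V}: total = 1070
  {X, Y}: total = 1090
  {X, V}: total = 1170
  {X, W}: total = 1190
  {Y, W}: total = 1270
  {Y, Z}: total = 1320
  {X, Z}: total = 1410
  {Z, W}: total = 1420
Best pair: {W, V} with total 910.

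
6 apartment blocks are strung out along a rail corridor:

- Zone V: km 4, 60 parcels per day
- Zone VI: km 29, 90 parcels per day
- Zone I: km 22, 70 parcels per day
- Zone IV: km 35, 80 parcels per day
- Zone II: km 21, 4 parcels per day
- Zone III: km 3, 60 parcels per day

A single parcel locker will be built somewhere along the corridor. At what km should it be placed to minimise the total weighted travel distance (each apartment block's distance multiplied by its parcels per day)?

x = 22

For a sum of weighted absolute distances on a line, the optimum is the weighted median (not the mean). Total weight W = 364; half-weight = 182.
Sort by position and accumulate weight:
  km 3 (Zone III, w=60) → cum 60
  km 4 (Zone V, w=60) → cum 120
  km 21 (Zone II, w=4) → cum 124
  km 22 (Zone I, w=70) → cum 194  ≥ 182 → median here
  km 29 (Zone VI, w=90) → cum 284
  km 35 (Zone IV, w=80) → cum 364
Optimal location: km 22.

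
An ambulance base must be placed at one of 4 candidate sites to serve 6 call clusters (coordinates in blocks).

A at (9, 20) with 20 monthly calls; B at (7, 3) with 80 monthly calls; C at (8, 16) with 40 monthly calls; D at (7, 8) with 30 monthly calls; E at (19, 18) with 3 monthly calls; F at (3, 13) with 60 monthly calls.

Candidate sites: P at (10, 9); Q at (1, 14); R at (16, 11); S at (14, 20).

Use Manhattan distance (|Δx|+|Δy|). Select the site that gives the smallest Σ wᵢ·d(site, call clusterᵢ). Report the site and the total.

P, total 2154 blocks

Total weighted distance at each candidate:
  P (10, 9): total = 2154
  Q (1, 14): total = 2606
  R (16, 11): total = 3490
  S (14, 20): total = 4091
Minimum is at P with total 2154 blocks.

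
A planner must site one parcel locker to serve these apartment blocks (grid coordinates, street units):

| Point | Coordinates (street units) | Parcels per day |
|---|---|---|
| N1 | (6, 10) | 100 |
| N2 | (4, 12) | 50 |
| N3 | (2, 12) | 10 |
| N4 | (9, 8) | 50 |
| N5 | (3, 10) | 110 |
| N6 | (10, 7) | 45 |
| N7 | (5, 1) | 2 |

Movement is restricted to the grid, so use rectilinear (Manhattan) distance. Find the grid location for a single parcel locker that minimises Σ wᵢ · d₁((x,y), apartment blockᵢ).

(6, 10)

Manhattan distance separates: Σwᵢ(|x−xᵢ|+|y−yᵢ|) = Σwᵢ|x−xᵢ| + Σwᵢ|y−yᵢ|, so x and y are optimised independently as 1-D weighted medians.
Total weight W = 367; half = 183.5.
x-coordinate, sorted with cumulative weight:
  x=2 (N3, w=10) cum 10
  x=3 (N5, w=110) cum 120
  x=4 (N2, w=50) cum 170
  x=5 (N7, w=2) cum 172
  x=6 (N1, w=100) cum 272  ← median
  x=9 (N4, w=50) cum 322
  x=10 (N6, w=45) cum 367
⇒ x* = 6
y-coordinate, sorted with cumulative weight:
  y=1 (N7, w=2) cum 2
  y=7 (N6, w=45) cum 47
  y=8 (N4, w=50) cum 97
  y=10 (N1, w=100) cum 197  ← median
  y=10 (N5, w=110) cum 307
  y=12 (N2, w=50) cum 357
  y=12 (N3, w=10) cum 367
⇒ y* = 10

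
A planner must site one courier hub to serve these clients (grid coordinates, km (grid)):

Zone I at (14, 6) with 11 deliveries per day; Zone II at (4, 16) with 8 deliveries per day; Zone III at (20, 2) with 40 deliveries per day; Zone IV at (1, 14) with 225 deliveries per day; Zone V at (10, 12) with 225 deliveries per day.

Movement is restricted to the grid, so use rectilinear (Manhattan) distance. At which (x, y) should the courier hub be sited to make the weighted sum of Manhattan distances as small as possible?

(10, 12)

Manhattan distance separates: Σwᵢ(|x−xᵢ|+|y−yᵢ|) = Σwᵢ|x−xᵢ| + Σwᵢ|y−yᵢ|, so x and y are optimised independently as 1-D weighted medians.
Total weight W = 509; half = 254.5.
x-coordinate, sorted with cumulative weight:
  x=1 (Zone IV, w=225) cum 225
  x=4 (Zone II, w=8) cum 233
  x=10 (Zone V, w=225) cum 458  ← median
  x=14 (Zone I, w=11) cum 469
  x=20 (Zone III, w=40) cum 509
⇒ x* = 10
y-coordinate, sorted with cumulative weight:
  y=2 (Zone III, w=40) cum 40
  y=6 (Zone I, w=11) cum 51
  y=12 (Zone V, w=225) cum 276  ← median
  y=14 (Zone IV, w=225) cum 501
  y=16 (Zone II, w=8) cum 509
⇒ y* = 12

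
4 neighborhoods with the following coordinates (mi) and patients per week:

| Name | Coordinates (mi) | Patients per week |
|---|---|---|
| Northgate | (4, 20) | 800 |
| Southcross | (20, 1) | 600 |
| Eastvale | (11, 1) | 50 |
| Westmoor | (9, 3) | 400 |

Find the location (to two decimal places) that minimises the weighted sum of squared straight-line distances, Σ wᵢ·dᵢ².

(10.46, 9.65)

The minimiser of Σwᵢ‖p−pᵢ‖² is the weighted centroid p* = (Σwᵢpᵢ)/(Σwᵢ).
Σwᵢ = 1850.
Σwᵢxᵢ = 800·4 + 600·20 + 50·11 + 400·9 = 19350.
Σwᵢyᵢ = 800·20 + 600·1 + 50·1 + 400·3 = 17850.
x* = 19350/1850 = 10.46, y* = 17850/1850 = 9.65.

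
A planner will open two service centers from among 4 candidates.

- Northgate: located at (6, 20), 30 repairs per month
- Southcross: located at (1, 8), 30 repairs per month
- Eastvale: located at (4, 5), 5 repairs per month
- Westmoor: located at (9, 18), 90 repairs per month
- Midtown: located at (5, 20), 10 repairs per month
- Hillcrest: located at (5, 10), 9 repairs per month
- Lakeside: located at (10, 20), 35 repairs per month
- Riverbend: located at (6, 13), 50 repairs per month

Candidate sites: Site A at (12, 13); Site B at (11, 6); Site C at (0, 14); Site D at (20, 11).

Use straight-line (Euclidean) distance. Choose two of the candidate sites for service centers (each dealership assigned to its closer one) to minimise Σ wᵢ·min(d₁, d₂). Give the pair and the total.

{Site A, Site C}, total 1701.6

Evaluate every pair (each demand assigned to the nearer of the two):
  {Site A, Site C}: total = 1701.6
  {Site A, Site B}: total = 1861.4
  {Site A, Site D}: total = 1942.8
  {Site B, Site C}: total = 2206.8
  {Site C, Site D}: total = 2220.7
  {Site B, Site D}: total = 3000.4
Best pair: {Site A, Site C} with total 1701.6.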